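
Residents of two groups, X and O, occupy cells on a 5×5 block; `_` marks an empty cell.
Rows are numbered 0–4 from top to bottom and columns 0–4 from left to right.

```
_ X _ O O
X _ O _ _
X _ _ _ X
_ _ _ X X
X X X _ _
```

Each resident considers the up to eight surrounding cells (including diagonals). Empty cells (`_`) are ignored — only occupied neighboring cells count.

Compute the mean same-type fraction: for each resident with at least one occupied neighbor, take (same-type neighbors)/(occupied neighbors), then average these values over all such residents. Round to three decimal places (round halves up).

(0,1)X 1/2
(0,3)O 2/2
(0,4)O 1/1
(1,0)X 2/2
(1,2)O 1/2
(2,0)X 1/1
(2,4)X 2/2
(3,3)X 3/3
(3,4)X 2/2
(4,0)X 1/1
(4,1)X 2/2
(4,2)X 2/2
Sum over 12 residents: 1/2 + 2/2 + 1/1 + 2/2 + 1/2 + 1/1 + 2/2 + 3/3 + 2/2 + 1/1 + 2/2 + 2/2 = 11; mean = 11 ÷ 12 = 11/12 = 0.916666… → 0.917.

0.917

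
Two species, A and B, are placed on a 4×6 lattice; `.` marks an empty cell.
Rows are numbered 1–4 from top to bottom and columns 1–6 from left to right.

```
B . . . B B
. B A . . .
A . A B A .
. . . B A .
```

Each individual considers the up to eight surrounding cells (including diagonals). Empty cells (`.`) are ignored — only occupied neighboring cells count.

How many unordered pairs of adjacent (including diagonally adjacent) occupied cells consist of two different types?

10

Scan each occupied cell's neighbors to the right and below (and the two forward diagonals) so each pair is counted once.
From row 1: 0 unlike of 2 pairs (running 0/2).
From row 2: 4 unlike of 5 pairs (running 4/7).
From row 3: 5 unlike of 7 pairs (running 9/14).
From row 4: 1 unlike of 1 pairs (running 10/15).
Total adjacent occupied pairs: 15; unlike-type pairs: 10.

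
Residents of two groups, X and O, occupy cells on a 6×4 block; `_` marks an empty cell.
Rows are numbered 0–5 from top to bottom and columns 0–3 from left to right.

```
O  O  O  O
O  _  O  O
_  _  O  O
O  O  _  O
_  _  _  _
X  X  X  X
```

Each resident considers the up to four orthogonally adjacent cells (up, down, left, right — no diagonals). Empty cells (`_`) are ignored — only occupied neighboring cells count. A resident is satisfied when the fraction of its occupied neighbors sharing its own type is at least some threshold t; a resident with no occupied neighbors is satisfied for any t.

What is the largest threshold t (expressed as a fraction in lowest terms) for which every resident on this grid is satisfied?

1/1

(0,0)O 2/2
(0,1)O 2/2
(0,2)O 3/3
(0,3)O 2/2
(1,0)O 1/1
(1,2)O 3/3
(1,3)O 3/3
(2,2)O 2/2
(2,3)O 3/3
(3,0)O 1/1
(3,1)O 1/1
(3,3)O 1/1
(5,0)X 1/1
(5,1)X 2/2
(5,2)X 2/2
(5,3)X 1/1
The smallest same-type fraction is 2/2 at (0,0), which reduces to 1/1. Any threshold above that leaves this resident unsatisfied.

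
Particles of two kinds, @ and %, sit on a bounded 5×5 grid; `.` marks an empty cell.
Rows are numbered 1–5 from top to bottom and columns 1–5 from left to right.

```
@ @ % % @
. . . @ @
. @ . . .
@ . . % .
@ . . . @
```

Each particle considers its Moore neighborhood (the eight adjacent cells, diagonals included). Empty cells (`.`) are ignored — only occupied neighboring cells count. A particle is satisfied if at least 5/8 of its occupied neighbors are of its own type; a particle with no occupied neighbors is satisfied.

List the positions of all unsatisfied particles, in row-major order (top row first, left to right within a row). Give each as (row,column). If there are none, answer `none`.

Row 1: (1,1)@ 1/1 ok · (1,2)@ 1/2 unhappy · (1,3)% 1/3 unhappy · (1,4)% 1/4 unhappy · (1,5)@ 2/3 ok
Row 2: (2,4)@ 2/4 unhappy · (2,5)@ 2/3 ok
Row 3: (3,2)@ 1/1 ok
Row 4: (4,1)@ 2/2 ok · (4,4)% 0/1 unhappy
Row 5: (5,1)@ 1/1 ok · (5,5)@ 0/1 unhappy

(1,2), (1,3), (1,4), (2,4), (4,4), (5,5)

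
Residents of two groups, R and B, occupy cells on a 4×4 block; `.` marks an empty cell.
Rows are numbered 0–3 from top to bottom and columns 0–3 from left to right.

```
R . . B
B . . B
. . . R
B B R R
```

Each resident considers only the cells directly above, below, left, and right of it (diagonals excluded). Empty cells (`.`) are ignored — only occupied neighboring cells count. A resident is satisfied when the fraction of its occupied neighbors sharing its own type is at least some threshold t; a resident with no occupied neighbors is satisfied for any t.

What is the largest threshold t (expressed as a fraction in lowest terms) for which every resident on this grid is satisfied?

0/1

(0,0)R 0/1
(0,3)B 1/1
(1,0)B 0/1
(1,3)B 1/2
(2,3)R 1/2
(3,0)B 1/1
(3,1)B 1/2
(3,2)R 1/2
(3,3)R 2/2
The smallest same-type fraction is 0/1 at (0,0), which reduces to 0/1. Any threshold above that leaves this resident unsatisfied.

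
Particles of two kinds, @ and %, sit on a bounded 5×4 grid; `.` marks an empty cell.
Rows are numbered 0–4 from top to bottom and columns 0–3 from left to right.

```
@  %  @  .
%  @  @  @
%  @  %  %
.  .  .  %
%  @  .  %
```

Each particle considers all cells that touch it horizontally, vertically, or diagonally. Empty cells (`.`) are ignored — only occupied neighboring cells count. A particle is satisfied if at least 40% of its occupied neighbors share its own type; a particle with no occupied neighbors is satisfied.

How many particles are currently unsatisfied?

6

Row 0: (0,0)@ 1/3 ✗ · (0,1)% 1/5 ✗ · (0,2)@ 3/4 ✓
Row 1: (1,0)% 2/5 ✓ · (1,1)@ 4/8 ✓ · (1,2)@ 4/7 ✓ · (1,3)@ 2/4 ✓
Row 2: (2,0)% 1/3 ✗ · (2,1)@ 2/5 ✓ · (2,2)% 2/6 ✗ · (2,3)% 2/4 ✓
Row 3: (3,3)% 3/3 ✓
Row 4: (4,0)% 0/1 ✗ · (4,1)@ 0/1 ✗ · (4,3)% 1/1 ✓
Unsatisfied: (0,0), (0,1), (2,0), (2,2), (4,0), (4,1) — 6 in total.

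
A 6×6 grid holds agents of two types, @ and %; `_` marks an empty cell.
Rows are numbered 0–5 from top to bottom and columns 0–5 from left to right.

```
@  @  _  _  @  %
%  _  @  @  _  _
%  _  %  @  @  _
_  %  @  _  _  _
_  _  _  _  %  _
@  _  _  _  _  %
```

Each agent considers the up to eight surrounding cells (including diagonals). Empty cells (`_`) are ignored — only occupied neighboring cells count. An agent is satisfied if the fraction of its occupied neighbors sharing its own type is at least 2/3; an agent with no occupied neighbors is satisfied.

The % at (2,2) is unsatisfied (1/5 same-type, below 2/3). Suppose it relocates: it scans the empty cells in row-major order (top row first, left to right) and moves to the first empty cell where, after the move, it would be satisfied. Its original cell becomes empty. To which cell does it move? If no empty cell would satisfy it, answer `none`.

Vacating (2,2). Empty cells in order:
  (0,2): 0/3 same-type → still unsatisfied.
  (0,3): 0/3 same-type → still unsatisfied.
  (1,1): 2/5 same-type → still unsatisfied.
  (1,4): 1/5 same-type → still unsatisfied.
  (1,5): 1/3 same-type → still unsatisfied.
  (2,1): 3/5 same-type → still unsatisfied.
  (2,5): 0/1 same-type → still unsatisfied.
  (3,0): 2/2 same-type → satisfied — stop here.

(3,0)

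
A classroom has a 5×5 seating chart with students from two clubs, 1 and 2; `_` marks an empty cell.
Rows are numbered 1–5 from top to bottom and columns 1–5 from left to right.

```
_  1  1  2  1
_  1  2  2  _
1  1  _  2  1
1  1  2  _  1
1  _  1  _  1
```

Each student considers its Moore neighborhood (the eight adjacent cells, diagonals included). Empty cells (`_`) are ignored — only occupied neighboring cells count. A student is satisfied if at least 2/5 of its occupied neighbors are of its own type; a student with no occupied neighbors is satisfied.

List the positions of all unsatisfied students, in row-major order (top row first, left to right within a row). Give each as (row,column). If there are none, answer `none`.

(1,5), (3,5), (4,3)

(1,2)1 2/3 ok
(1,3)1 2/5 ok
(1,4)2 2/4 ok
(1,5)1 0/2 unhappy
(2,2)1 4/5 ok
(2,3)2 3/7 ok
(2,4)2 3/6 ok
(3,1)1 4/4 ok
(3,2)1 4/6 ok
(3,4)2 3/5 ok
(3,5)1 1/3 unhappy
(4,1)1 4/4 ok
(4,2)1 5/6 ok
(4,3)2 1/4 unhappy
(4,5)1 2/3 ok
(5,1)1 2/2 ok
(5,3)1 1/2 ok
(5,5)1 1/1 ok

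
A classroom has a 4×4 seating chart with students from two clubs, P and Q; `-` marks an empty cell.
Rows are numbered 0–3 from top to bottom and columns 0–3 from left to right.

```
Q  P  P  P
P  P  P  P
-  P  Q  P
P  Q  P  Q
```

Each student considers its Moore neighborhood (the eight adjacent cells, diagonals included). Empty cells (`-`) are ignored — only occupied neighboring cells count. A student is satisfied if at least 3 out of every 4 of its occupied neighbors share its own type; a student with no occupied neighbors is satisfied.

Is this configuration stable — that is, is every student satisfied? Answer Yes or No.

(0,0)Q 0/3 unhappy
(0,1)P 4/5 ok
(0,2)P 5/5 ok
(0,3)P 3/3 ok
(1,0)P 3/4 ok
(1,1)P 5/7 unhappy
(1,2)P 7/8 ok
(1,3)P 4/5 ok
(2,1)P 5/7 unhappy
(2,2)Q 2/8 unhappy
(2,3)P 3/5 unhappy
(3,0)P 1/2 unhappy
(3,1)Q 1/4 unhappy
(3,2)P 2/5 unhappy
(3,3)Q 1/3 unhappy
For instance (0,0) has only 0/3 same-type neighbors, below 3/4.

No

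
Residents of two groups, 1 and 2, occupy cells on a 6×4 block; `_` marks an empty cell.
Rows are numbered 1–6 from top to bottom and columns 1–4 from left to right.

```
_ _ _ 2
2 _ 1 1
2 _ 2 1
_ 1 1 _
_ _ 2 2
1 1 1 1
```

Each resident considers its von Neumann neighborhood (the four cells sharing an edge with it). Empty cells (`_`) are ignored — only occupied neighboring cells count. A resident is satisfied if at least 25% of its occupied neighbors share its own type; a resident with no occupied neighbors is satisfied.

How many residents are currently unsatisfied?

Row 1: (1,4)2 0/1 ✗
Row 2: (2,1)2 1/1 ✓ · (2,3)1 1/2 ✓ · (2,4)1 2/3 ✓
Row 3: (3,1)2 1/1 ✓ · (3,3)2 0/3 ✗ · (3,4)1 1/2 ✓
Row 4: (4,2)1 1/1 ✓ · (4,3)1 1/3 ✓
Row 5: (5,3)2 1/3 ✓ · (5,4)2 1/2 ✓
Row 6: (6,1)1 1/1 ✓ · (6,2)1 2/2 ✓ · (6,3)1 2/3 ✓ · (6,4)1 1/2 ✓
Unsatisfied: (1,4), (3,3) — 2 in total.

2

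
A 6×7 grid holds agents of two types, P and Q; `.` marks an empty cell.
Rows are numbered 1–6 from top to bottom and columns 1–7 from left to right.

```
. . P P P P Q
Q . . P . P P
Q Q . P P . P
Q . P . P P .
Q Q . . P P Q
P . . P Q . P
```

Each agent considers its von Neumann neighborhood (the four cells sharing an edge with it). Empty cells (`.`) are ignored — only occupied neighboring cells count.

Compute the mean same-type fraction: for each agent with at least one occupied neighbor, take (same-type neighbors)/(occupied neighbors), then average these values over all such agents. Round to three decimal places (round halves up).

0.705

(1,3)P 1/1
(1,4)P 3/3
(1,5)P 2/2
(1,6)P 2/3
(1,7)Q 0/2
(2,1)Q 1/1
(2,4)P 2/2
(2,6)P 2/2
(2,7)P 2/3
(3,1)Q 3/3
(3,2)Q 1/1
(3,4)P 2/2
(3,5)P 2/2
(3,7)P 1/1
(4,1)Q 2/2
(4,3)P — no occupied neighbors
(4,5)P 3/3
(4,6)P 2/2
(5,1)Q 2/3
(5,2)Q 1/1
(5,5)P 2/3
(5,6)P 2/3
(5,7)Q 0/2
(6,1)P 0/1
(6,4)P 0/1
(6,5)Q 0/2
(6,7)P 0/1
Sum over 26 agents: 1/1 + 3/3 + 2/2 + 2/3 + 0/2 + 1/1 + 2/2 + 2/2 + 2/3 + 3/3 + 1/1 + 2/2 + 2/2 + 1/1 + 2/2 + 3/3 + 2/2 + 2/3 + 1/1 + 2/3 + 2/3 + 0/2 + 0/1 + 0/1 + 0/2 + 0/1 = 55/3; mean = 55/3 ÷ 26 = 55/78 = 0.705128… → 0.705.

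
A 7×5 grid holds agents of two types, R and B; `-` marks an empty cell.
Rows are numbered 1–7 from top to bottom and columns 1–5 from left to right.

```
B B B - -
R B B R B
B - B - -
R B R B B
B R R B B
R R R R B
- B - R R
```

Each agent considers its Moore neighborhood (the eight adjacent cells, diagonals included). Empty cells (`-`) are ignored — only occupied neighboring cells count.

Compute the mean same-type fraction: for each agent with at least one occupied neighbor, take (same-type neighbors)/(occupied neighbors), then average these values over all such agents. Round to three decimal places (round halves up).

0.531

(1,1)B 2/3
(1,2)B 4/5
(1,3)B 3/4
(2,1)R 0/4
(2,2)B 6/7
(2,3)B 4/5
(2,4)R 0/4
(2,5)B 0/1
(3,1)B 2/4
(3,3)B 4/6
(4,1)R 1/4
(4,2)B 3/7
(4,3)R 2/6
(4,4)B 4/6
(4,5)B 3/3
(5,1)B 1/5
(5,2)R 6/8
(5,3)R 5/8
(5,4)B 4/8
(5,5)B 4/5
(6,1)R 2/4
(6,2)R 4/6
(6,3)R 5/7
(6,4)R 4/7
(6,5)B 2/5
(7,2)B 0/3
(7,4)R 3/4
(7,5)R 2/3
Sum over 28 agents: 2/3 + 4/5 + 3/4 + 0/4 + 6/7 + 4/5 + 0/4 + 0/1 + 2/4 + 4/6 + 1/4 + 3/7 + 2/6 + 4/6 + 3/3 + 1/5 + 6/8 + 5/8 + 4/8 + 4/5 + 2/4 + 4/6 + 5/7 + 4/7 + 2/5 + 0/3 + 3/4 + 2/3 = 2497/168; mean = 2497/168 ÷ 28 = 2497/4704 = 0.530824… → 0.531.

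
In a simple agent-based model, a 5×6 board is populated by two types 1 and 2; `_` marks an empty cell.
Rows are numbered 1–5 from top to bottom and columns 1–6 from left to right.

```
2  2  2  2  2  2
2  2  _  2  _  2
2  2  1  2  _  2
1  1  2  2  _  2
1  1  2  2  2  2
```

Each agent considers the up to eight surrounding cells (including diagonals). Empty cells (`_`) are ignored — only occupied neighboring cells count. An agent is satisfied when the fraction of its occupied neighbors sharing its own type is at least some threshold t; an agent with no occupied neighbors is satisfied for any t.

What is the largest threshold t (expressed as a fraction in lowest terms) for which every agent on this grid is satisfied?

1/7

Row 1: (1,1)2 3/3 · (1,2)2 4/4 · (1,3)2 4/4 · (1,4)2 3/3 · (1,5)2 4/4 · (1,6)2 2/2
Row 2: (2,1)2 5/5 · (2,2)2 6/7 · (2,4)2 4/5 · (2,6)2 3/3
Row 3: (3,1)2 3/5 · (3,2)2 4/7 · (3,3)1 1/7 · (3,4)2 3/4 · (3,6)2 2/2
Row 4: (4,1)1 3/5 · (4,2)1 4/8 · (4,3)2 5/8 · (4,4)2 5/6 · (4,6)2 3/3
Row 5: (5,1)1 3/3 · (5,2)1 3/5 · (5,3)2 3/5 · (5,4)2 4/4 · (5,5)2 4/4 · (5,6)2 2/2
The smallest same-type fraction is 1/7 at (3,3), which reduces to 1/7. Any threshold above that leaves this agent unsatisfied.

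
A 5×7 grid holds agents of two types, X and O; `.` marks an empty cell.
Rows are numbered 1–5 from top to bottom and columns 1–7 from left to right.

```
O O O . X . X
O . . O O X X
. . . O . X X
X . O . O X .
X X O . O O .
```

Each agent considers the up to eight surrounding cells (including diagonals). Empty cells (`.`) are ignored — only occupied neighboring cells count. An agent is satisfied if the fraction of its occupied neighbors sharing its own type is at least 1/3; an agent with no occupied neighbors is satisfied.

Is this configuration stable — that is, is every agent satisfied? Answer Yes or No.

Yes

Row 1: (1,1)O 2/2 satisfied · (1,2)O 3/3 satisfied · (1,3)O 2/2 satisfied · (1,5)X 1/3 satisfied · (1,7)X 2/2 satisfied
Row 2: (2,1)O 2/2 satisfied · (2,4)O 3/4 satisfied · (2,5)O 2/5 satisfied · (2,6)X 5/6 satisfied · (2,7)X 4/4 satisfied
Row 3: (3,4)O 4/4 satisfied · (3,6)X 4/6 satisfied · (3,7)X 4/4 satisfied
Row 4: (4,1)X 2/2 satisfied · (4,3)O 2/3 satisfied · (4,5)O 3/5 satisfied · (4,6)X 2/5 satisfied
Row 5: (5,1)X 2/2 satisfied · (5,2)X 2/4 satisfied · (5,3)O 1/2 satisfied · (5,5)O 2/3 satisfied · (5,6)O 2/3 satisfied
All meet the threshold, so the configuration is stable.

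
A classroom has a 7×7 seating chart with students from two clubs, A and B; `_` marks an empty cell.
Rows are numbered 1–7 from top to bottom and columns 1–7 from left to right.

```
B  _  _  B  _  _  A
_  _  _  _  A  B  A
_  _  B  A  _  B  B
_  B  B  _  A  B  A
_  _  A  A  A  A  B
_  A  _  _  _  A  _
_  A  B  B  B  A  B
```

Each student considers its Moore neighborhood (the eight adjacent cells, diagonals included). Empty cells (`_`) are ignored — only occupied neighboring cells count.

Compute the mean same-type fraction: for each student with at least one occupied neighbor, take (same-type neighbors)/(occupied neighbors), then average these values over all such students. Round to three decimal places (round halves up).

(1,1)B — no occupied neighbors
(1,4)B 0/1
(1,7)A 1/2
(2,5)A 1/4
(2,6)B 2/5
(2,7)A 1/4
(3,3)B 2/3
(3,4)A 2/4
(3,6)B 3/7
(3,7)B 3/5
(4,2)B 2/3
(4,3)B 2/5
(4,5)A 4/6
(4,6)B 3/7
(4,7)A 1/5
(5,3)A 2/4
(5,4)A 3/4
(5,5)A 4/5
(5,6)A 4/6
(5,7)B 1/4
(6,2)A 2/3
(6,6)A 3/6
(7,2)A 1/2
(7,3)B 1/3
(7,4)B 2/2
(7,5)B 1/3
(7,6)A 1/3
(7,7)B 0/2
Sum over 27 students: 0/1 + 1/2 + 1/4 + 2/5 + 1/4 + 2/3 + 2/4 + 3/7 + 3/5 + 2/3 + 2/5 + 4/6 + 3/7 + 1/5 + 2/4 + 3/4 + 4/5 + 4/6 + 1/4 + 2/3 + 3/6 + 1/2 + 1/3 + 2/2 + 1/3 + 1/3 + 0/2 = 1322/105; mean = 1322/105 ÷ 27 = 1322/2835 = 0.466313… → 0.466.

0.466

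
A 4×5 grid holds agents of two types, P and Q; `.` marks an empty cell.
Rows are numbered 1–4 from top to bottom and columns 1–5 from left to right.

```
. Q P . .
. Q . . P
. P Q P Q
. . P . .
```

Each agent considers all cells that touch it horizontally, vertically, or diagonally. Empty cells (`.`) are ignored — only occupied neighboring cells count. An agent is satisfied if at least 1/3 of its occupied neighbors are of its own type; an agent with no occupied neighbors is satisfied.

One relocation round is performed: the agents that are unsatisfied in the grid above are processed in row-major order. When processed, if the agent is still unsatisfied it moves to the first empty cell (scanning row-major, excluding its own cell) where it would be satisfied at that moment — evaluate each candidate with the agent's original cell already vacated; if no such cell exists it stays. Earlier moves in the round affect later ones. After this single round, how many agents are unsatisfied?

0

Initially unsatisfied (in order): (1,3), (3,3), (3,5).
  (1,3) → (1,4).
  (3,3) → (1,1).
  (3,5) → (1,3).
Resulting grid:
Q Q Q P .
. Q . . P
. P . P .
. . P . .
All satisfied now.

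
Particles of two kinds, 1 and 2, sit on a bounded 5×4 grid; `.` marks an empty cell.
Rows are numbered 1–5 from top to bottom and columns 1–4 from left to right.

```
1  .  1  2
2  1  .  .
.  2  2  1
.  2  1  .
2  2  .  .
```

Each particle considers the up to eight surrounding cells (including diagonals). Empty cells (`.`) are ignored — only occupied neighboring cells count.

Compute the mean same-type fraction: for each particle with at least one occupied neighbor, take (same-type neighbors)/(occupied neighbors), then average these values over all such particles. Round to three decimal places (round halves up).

0.492

(1,1)1 1/2
(1,3)1 1/2
(1,4)2 0/1
(2,1)2 1/3
(2,2)1 2/5
(3,2)2 3/5
(3,3)2 2/5
(3,4)1 1/2
(4,2)2 4/5
(4,3)1 1/5
(5,1)2 2/2
(5,2)2 2/3
Sum over 12 particles: 1/2 + 1/2 + 0/1 + 1/3 + 2/5 + 3/5 + 2/5 + 1/2 + 4/5 + 1/5 + 2/2 + 2/3 = 59/10; mean = 59/10 ÷ 12 = 59/120 = 0.491666… → 0.492.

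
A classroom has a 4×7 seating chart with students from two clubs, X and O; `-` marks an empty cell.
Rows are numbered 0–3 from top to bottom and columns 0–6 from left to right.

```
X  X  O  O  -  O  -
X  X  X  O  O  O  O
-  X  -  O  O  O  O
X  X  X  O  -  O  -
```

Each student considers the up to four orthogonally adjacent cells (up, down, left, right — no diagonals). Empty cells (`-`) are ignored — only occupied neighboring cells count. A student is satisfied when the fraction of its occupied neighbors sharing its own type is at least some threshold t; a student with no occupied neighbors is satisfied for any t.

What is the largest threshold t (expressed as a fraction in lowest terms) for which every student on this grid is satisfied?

Row 0: (0,0)X 2/2 · (0,1)X 2/3 · (0,2)O 1/3 · (0,3)O 2/2 · (0,5)O 1/1
Row 1: (1,0)X 2/2 · (1,1)X 4/4 · (1,2)X 1/3 · (1,3)O 3/4 · (1,4)O 3/3 · (1,5)O 4/4 · (1,6)O 2/2
Row 2: (2,1)X 2/2 · (2,3)O 3/3 · (2,4)O 3/3 · (2,5)O 4/4 · (2,6)O 2/2
Row 3: (3,0)X 1/1 · (3,1)X 3/3 · (3,2)X 1/2 · (3,3)O 1/2 · (3,5)O 1/1
The smallest same-type fraction is 1/3 at (0,2), which reduces to 1/3. Any threshold above that leaves this student unsatisfied.

1/3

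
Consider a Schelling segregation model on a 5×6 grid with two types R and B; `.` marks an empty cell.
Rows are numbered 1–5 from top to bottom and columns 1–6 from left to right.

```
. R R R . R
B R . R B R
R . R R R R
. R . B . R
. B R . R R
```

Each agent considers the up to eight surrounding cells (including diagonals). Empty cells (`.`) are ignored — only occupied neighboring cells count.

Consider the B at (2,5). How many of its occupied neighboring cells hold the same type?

0

Occupied neighbors of (2,5): (1,4)=R, (1,6)=R, (2,4)=R, (2,6)=R, (3,4)=R, (3,5)=R, (3,6)=R.
Same type (B): 0 of 7.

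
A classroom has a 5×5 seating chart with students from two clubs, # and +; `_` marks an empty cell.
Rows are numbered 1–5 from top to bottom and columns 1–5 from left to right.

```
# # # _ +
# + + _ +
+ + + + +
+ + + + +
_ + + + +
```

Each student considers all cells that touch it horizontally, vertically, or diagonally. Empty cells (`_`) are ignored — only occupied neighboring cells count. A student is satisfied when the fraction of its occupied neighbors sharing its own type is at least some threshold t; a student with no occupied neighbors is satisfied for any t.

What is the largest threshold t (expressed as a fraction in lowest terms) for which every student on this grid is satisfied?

1/3

(1,1)# 2/3
(1,2)# 3/5
(1,3)# 1/3
(1,5)+ 1/1
(2,1)# 2/5
(2,2)+ 4/8
(2,3)+ 4/6
(2,5)+ 3/3
(3,1)+ 4/5
(3,2)+ 7/8
(3,3)+ 7/7
(3,4)+ 7/7
(3,5)+ 4/4
(4,1)+ 4/4
(4,2)+ 7/7
(4,3)+ 8/8
(4,4)+ 8/8
(4,5)+ 5/5
(5,2)+ 4/4
(5,3)+ 5/5
(5,4)+ 5/5
(5,5)+ 3/3
The smallest same-type fraction is 1/3 at (1,3), which reduces to 1/3. Any threshold above that leaves this student unsatisfied.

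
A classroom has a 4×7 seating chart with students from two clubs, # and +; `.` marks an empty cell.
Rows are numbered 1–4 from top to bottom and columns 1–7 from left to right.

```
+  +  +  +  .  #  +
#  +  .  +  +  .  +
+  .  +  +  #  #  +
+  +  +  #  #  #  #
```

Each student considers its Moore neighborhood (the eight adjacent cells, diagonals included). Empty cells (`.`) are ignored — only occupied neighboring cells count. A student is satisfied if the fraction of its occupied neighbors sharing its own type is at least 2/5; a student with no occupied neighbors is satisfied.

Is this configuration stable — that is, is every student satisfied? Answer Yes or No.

(1,1)+ 2/3 ok
(1,2)+ 3/4 ok
(1,3)+ 4/4 ok
(1,4)+ 3/3 ok
(1,6)# 0/3 unhappy
(1,7)+ 1/2 ok
(2,1)# 0/4 unhappy
(2,2)+ 5/6 ok
(2,4)+ 5/6 ok
(2,5)+ 3/6 ok
(2,7)+ 2/4 ok
(3,1)+ 3/4 ok
(3,3)+ 5/6 ok
(3,4)+ 4/7 ok
(3,5)# 4/7 ok
(3,6)# 4/7 ok
(3,7)+ 1/4 unhappy
(4,1)+ 2/2 ok
(4,2)+ 4/4 ok
(4,3)+ 3/4 ok
(4,4)# 2/5 ok
(4,5)# 4/5 ok
(4,6)# 4/5 ok
(4,7)# 2/3 ok
For instance (1,6) has only 0/3 same-type neighbors, below 2/5.

No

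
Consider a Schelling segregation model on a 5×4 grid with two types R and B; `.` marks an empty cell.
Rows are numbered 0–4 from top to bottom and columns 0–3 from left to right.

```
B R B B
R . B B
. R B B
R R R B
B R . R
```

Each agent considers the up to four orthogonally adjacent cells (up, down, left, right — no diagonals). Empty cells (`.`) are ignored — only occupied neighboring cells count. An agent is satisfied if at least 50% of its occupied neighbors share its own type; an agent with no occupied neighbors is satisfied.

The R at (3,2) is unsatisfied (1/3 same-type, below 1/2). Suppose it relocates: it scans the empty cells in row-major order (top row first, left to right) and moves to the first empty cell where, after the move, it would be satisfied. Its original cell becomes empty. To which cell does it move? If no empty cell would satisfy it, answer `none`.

Vacating (3,2). Empty cells in order:
  (1,1): 3/4 same-type → satisfied — stop here.

(1,1)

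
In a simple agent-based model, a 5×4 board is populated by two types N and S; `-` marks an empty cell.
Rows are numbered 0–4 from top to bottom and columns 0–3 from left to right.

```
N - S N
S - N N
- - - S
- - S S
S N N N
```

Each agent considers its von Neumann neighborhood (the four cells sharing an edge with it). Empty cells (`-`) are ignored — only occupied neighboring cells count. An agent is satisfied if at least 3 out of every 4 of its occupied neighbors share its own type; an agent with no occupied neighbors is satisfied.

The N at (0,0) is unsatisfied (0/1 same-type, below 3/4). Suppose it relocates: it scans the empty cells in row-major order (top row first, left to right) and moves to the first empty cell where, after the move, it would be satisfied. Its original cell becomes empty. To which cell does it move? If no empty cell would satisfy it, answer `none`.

Vacating (0,0). Empty cells in order:
  (0,1): 0/1 same-type → still unsatisfied.
  (1,1): 1/2 same-type → still unsatisfied.
  (2,0): 0/1 same-type → still unsatisfied.
  (2,1): 0/0 same-type → satisfied — stop here.

(2,1)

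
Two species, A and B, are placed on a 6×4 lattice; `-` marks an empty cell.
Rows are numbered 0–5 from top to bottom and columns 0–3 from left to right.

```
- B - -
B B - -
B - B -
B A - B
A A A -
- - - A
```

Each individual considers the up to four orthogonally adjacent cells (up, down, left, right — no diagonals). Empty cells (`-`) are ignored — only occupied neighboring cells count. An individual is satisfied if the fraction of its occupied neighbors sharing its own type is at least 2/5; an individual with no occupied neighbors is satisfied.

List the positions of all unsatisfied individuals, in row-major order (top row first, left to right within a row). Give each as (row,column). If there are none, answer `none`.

Row 0: (0,1)B 1/1 ✓
Row 1: (1,0)B 2/2 ✓ · (1,1)B 2/2 ✓
Row 2: (2,0)B 2/2 ✓ · (2,2)B 0/0 ✓
Row 3: (3,0)B 1/3 ✗ · (3,1)A 1/2 ✓ · (3,3)B 0/0 ✓
Row 4: (4,0)A 1/2 ✓ · (4,1)A 3/3 ✓ · (4,2)A 1/1 ✓
Row 5: (5,3)A 0/0 ✓

(3,0)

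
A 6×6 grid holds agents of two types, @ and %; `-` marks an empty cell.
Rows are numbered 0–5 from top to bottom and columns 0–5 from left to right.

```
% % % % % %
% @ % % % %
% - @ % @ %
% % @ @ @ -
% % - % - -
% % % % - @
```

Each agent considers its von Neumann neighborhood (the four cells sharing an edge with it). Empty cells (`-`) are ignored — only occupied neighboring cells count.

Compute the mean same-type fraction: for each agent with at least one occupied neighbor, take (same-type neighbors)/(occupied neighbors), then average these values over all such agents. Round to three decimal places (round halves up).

(0,0)% 2/2
(0,1)% 2/3
(0,2)% 3/3
(0,3)% 3/3
(0,4)% 3/3
(0,5)% 2/2
(1,0)% 2/3
(1,1)@ 0/3
(1,2)% 2/4
(1,3)% 4/4
(1,4)% 3/4
(1,5)% 3/3
(2,0)% 2/2
(2,2)@ 1/3
(2,3)% 1/4
(2,4)@ 1/4
(2,5)% 1/2
(3,0)% 3/3
(3,1)% 2/3
(3,2)@ 2/3
(3,3)@ 2/4
(3,4)@ 2/2
(4,0)% 3/3
(4,1)% 3/3
(4,3)% 1/2
(5,0)% 2/2
(5,1)% 3/3
(5,2)% 2/2
(5,3)% 2/2
(5,5)@ — no occupied neighbors
Sum over 29 agents: 2/2 + 2/3 + 3/3 + 3/3 + 3/3 + 2/2 + 2/3 + 0/3 + 2/4 + 4/4 + 3/4 + 3/3 + 2/2 + 1/3 + 1/4 + 1/4 + 1/2 + 3/3 + 2/3 + 2/3 + 2/4 + 2/2 + 3/3 + 3/3 + 1/2 + 2/2 + 3/3 + 2/2 + 2/2 = 89/4; mean = 89/4 ÷ 29 = 89/116 = 0.767241… → 0.767.

0.767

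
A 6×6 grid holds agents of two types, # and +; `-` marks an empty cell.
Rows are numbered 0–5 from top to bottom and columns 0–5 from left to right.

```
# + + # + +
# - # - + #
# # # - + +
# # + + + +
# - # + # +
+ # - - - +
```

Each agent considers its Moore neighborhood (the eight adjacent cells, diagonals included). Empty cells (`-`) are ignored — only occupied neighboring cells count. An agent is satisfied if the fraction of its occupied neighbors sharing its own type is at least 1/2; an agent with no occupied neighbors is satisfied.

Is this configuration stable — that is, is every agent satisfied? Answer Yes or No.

(0,0)# 1/2 satisfied
(0,1)+ 1/4 not
(0,2)+ 1/3 not
(0,3)# 1/4 not
(0,4)+ 2/4 satisfied
(0,5)+ 2/3 satisfied
(1,0)# 3/4 satisfied
(1,2)# 3/5 satisfied
(1,4)+ 4/6 satisfied
(1,5)# 0/5 not
(2,0)# 4/4 satisfied
(2,1)# 6/7 satisfied
(2,2)# 3/5 satisfied
(2,4)+ 5/6 satisfied
(2,5)+ 4/5 satisfied
(3,0)# 4/4 satisfied
(3,1)# 6/7 satisfied
(3,2)+ 2/6 not
(3,3)+ 4/7 satisfied
(3,4)+ 6/7 satisfied
(3,5)+ 4/5 satisfied
(4,0)# 3/4 satisfied
(4,2)# 2/5 not
(4,3)+ 3/5 satisfied
(4,4)# 0/6 not
(4,5)+ 3/4 satisfied
(5,0)+ 0/2 not
(5,1)# 2/3 satisfied
(5,5)+ 1/2 satisfied
For instance (0,1) has only 1/4 same-type neighbors, below 1/2.

No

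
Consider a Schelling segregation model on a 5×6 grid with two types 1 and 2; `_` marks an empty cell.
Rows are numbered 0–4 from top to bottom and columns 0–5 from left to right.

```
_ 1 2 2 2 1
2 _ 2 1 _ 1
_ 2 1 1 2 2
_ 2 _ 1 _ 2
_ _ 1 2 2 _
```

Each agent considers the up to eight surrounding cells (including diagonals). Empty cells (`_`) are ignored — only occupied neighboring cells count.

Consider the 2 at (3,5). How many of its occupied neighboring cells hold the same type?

Occupied neighbors of (3,5): (2,4)=2, (2,5)=2, (4,4)=2.
Same type (2): 3 of 3.

3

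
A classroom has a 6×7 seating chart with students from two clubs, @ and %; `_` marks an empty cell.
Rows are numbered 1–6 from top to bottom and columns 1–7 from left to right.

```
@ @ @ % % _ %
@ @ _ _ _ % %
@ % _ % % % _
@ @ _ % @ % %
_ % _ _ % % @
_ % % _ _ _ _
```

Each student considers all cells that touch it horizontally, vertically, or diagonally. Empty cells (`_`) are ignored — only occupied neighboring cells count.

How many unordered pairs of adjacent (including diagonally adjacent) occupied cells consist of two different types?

18

Scan each occupied cell's neighbors to the right and below (and the two forward diagonals) so each pair is counted once.
Row 1: @(1,1)–@(1,2)= @(1,1)–@(2,1)= @(1,1)–@(2,2)= @(1,2)–@(1,3)= @(1,2)–@(2,2)= @(1,2)–@(2,1)= @(1,3)–%(1,4)≠ @(1,3)–@(2,2)= %(1,4)–%(1,5)= %(1,5)–%(2,6)= %(1,7)–%(2,7)= %(1,7)–%(2,6)=  → 1/12 unlike.
Row 2: @(2,1)–@(2,2)= @(2,1)–@(3,1)= @(2,1)–%(3,2)≠ @(2,2)–%(3,2)≠ @(2,2)–@(3,1)= %(2,6)–%(2,7)= %(2,6)–%(3,6)= %(2,6)–%(3,5)= %(2,7)–%(3,6)=  → 2/9 unlike.
Row 3: @(3,1)–%(3,2)≠ @(3,1)–@(4,1)= @(3,1)–@(4,2)= %(3,2)–@(4,2)≠ %(3,2)–@(4,1)≠ %(3,4)–%(3,5)= %(3,4)–%(4,4)= %(3,4)–@(4,5)≠ %(3,5)–%(3,6)= %(3,5)–@(4,5)≠ %(3,5)–%(4,6)= %(3,5)–%(4,4)= %(3,6)–%(4,6)= %(3,6)–%(4,7)= %(3,6)–@(4,5)≠  → 6/15 unlike.
Row 4: @(4,1)–@(4,2)= @(4,1)–%(5,2)≠ @(4,2)–%(5,2)≠ %(4,4)–@(4,5)≠ %(4,4)–%(5,5)= @(4,5)–%(4,6)≠ @(4,5)–%(5,5)≠ @(4,5)–%(5,6)≠ %(4,6)–%(4,7)= %(4,6)–%(5,6)= %(4,6)–@(5,7)≠ %(4,6)–%(5,5)= %(4,7)–@(5,7)≠ %(4,7)–%(5,6)=  → 8/14 unlike.
Row 5: %(5,2)–%(6,2)= %(5,2)–%(6,3)= %(5,5)–%(5,6)= %(5,6)–@(5,7)≠  → 1/4 unlike.
Row 6: %(6,2)–%(6,3)=  → 0/1 unlike.
Total adjacent occupied pairs: 55; unlike-type pairs: 18.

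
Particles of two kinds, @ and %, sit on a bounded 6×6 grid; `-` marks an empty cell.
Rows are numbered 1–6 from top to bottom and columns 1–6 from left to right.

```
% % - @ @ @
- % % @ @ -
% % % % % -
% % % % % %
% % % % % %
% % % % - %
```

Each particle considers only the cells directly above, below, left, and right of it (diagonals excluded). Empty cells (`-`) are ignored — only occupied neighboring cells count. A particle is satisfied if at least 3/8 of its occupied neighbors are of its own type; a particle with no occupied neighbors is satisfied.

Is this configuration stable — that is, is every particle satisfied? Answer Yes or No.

Yes

Row 1: (1,1)% 1/1 ✓ · (1,2)% 2/2 ✓ · (1,4)@ 2/2 ✓ · (1,5)@ 3/3 ✓ · (1,6)@ 1/1 ✓
Row 2: (2,2)% 3/3 ✓ · (2,3)% 2/3 ✓ · (2,4)@ 2/4 ✓ · (2,5)@ 2/3 ✓
Row 3: (3,1)% 2/2 ✓ · (3,2)% 4/4 ✓ · (3,3)% 4/4 ✓ · (3,4)% 3/4 ✓ · (3,5)% 2/3 ✓
Row 4: (4,1)% 3/3 ✓ · (4,2)% 4/4 ✓ · (4,3)% 4/4 ✓ · (4,4)% 4/4 ✓ · (4,5)% 4/4 ✓ · (4,6)% 2/2 ✓
Row 5: (5,1)% 3/3 ✓ · (5,2)% 4/4 ✓ · (5,3)% 4/4 ✓ · (5,4)% 4/4 ✓ · (5,5)% 3/3 ✓ · (5,6)% 3/3 ✓
Row 6: (6,1)% 2/2 ✓ · (6,2)% 3/3 ✓ · (6,3)% 3/3 ✓ · (6,4)% 2/2 ✓ · (6,6)% 1/1 ✓
All meet the threshold, so the configuration is stable.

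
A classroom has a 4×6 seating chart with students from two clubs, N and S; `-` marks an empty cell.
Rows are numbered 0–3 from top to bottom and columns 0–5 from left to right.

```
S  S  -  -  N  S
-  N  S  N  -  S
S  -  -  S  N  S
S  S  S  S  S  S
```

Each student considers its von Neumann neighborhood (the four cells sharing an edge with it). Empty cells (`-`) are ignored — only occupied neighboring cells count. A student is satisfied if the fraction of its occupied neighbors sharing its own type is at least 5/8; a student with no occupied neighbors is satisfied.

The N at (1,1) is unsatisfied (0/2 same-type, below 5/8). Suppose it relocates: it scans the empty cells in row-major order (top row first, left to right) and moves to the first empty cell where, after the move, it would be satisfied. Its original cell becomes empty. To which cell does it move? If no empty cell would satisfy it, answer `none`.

Vacating (1,1). Empty cells in order:
  (0,2): 0/2 same-type → still unsatisfied.
  (0,3): 2/2 same-type → satisfied — stop here.

(0,3)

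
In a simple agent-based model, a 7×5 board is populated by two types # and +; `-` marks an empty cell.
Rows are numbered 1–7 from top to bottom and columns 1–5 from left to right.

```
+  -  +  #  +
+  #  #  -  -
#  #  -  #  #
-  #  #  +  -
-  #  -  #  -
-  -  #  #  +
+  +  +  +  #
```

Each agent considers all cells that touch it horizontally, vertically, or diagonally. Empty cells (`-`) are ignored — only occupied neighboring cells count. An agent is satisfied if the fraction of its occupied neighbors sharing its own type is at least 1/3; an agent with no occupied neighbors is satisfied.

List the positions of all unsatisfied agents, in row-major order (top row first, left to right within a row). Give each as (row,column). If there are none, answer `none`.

Row 1: (1,1)+ 1/2 satisfied · (1,3)+ 0/3 not · (1,4)# 1/3 satisfied · (1,5)+ 0/1 not
Row 2: (2,1)+ 1/4 not · (2,2)# 3/6 satisfied · (2,3)# 4/5 satisfied
Row 3: (3,1)# 3/4 satisfied · (3,2)# 5/6 satisfied · (3,4)# 3/4 satisfied · (3,5)# 1/2 satisfied
Row 4: (4,2)# 4/4 satisfied · (4,3)# 5/6 satisfied · (4,4)+ 0/4 not
Row 5: (5,2)# 3/3 satisfied · (5,4)# 3/5 satisfied
Row 6: (6,3)# 3/6 satisfied · (6,4)# 3/6 satisfied · (6,5)+ 1/4 not
Row 7: (7,1)+ 1/1 satisfied · (7,2)+ 2/3 satisfied · (7,3)+ 2/4 satisfied · (7,4)+ 2/5 satisfied · (7,5)# 1/3 satisfied

(1,3), (1,5), (2,1), (4,4), (6,5)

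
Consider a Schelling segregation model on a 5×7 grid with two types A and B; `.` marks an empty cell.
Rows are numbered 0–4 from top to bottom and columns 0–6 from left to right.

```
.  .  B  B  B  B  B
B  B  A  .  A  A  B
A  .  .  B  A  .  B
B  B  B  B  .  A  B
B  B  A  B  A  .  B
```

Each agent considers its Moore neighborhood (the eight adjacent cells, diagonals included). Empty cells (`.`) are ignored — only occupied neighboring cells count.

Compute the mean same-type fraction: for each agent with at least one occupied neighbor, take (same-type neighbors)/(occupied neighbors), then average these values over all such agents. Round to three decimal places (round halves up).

0.509

Row 0: (0,2)B 2/3 · (0,3)B 2/4 · (0,4)B 2/4 · (0,5)B 3/5 · (0,6)B 2/3
Row 1: (1,0)B 1/2 · (1,1)B 2/4 · (1,2)A 0/4 · (1,4)A 2/6 · (1,5)A 2/7 · (1,6)B 3/4
Row 2: (2,0)A 0/4 · (2,3)B 2/5 · (2,4)A 3/5 · (2,6)B 2/4
Row 3: (3,0)B 3/4 · (3,1)B 4/6 · (3,2)B 5/6 · (3,3)B 3/6 · (3,5)A 2/5 · (3,6)B 2/3
Row 4: (4,0)B 3/3 · (4,1)B 4/5 · (4,2)A 0/5 · (4,3)B 2/4 · (4,4)A 1/3 · (4,6)B 1/2
Sum over 27 agents: 2/3 + 2/4 + 2/4 + 3/5 + 2/3 + 1/2 + 2/4 + 0/4 + 2/6 + 2/7 + 3/4 + 0/4 + 2/5 + 3/5 + 2/4 + 3/4 + 4/6 + 5/6 + 3/6 + 2/5 + 2/3 + 3/3 + 4/5 + 0/5 + 2/4 + 1/3 + 1/2 = 1444/105; mean = 1444/105 ÷ 27 = 1444/2835 = 0.509347… → 0.509.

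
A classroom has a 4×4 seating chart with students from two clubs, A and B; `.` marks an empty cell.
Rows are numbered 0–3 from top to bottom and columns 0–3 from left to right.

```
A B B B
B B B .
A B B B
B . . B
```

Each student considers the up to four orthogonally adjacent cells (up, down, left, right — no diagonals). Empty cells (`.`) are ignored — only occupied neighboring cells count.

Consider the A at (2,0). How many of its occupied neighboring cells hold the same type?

Occupied neighbors of (2,0): (1,0)=B, (3,0)=B, (2,1)=B.
Same type (A): 0 of 3.

0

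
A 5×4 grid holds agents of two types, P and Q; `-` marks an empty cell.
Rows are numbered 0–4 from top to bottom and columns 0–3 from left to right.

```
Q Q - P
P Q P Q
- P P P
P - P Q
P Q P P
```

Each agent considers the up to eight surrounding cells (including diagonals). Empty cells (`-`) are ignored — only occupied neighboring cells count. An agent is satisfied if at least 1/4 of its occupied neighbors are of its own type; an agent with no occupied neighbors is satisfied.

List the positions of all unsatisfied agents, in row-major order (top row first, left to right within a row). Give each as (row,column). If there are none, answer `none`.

(1,3), (3,3), (4,1)

Row 0: (0,0)Q 2/3 ✓ · (0,1)Q 2/4 ✓ · (0,3)P 1/2 ✓
Row 1: (1,0)P 1/4 ✓ · (1,1)Q 2/6 ✓ · (1,2)P 4/7 ✓ · (1,3)Q 0/4 ✗
Row 2: (2,1)P 5/6 ✓ · (2,2)P 4/7 ✓ · (2,3)P 3/5 ✓
Row 3: (3,0)P 2/3 ✓ · (3,2)P 5/7 ✓ · (3,3)Q 0/5 ✗
Row 4: (4,0)P 1/2 ✓ · (4,1)Q 0/4 ✗ · (4,2)P 2/4 ✓ · (4,3)P 2/3 ✓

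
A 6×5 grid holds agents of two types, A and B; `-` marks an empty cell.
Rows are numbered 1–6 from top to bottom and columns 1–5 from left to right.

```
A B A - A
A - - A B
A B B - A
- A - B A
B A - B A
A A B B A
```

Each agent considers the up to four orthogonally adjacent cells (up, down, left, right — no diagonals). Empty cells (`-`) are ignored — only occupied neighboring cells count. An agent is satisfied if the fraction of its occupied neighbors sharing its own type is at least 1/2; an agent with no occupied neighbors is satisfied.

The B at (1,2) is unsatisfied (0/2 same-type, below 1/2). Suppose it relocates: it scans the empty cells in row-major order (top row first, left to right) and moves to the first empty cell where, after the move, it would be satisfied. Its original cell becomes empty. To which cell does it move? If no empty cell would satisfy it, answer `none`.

(2,2)

Vacating (1,2). Empty cells in order:
  (1,4): 0/3 same-type → still unsatisfied.
  (2,2): 1/2 same-type → satisfied — stop here.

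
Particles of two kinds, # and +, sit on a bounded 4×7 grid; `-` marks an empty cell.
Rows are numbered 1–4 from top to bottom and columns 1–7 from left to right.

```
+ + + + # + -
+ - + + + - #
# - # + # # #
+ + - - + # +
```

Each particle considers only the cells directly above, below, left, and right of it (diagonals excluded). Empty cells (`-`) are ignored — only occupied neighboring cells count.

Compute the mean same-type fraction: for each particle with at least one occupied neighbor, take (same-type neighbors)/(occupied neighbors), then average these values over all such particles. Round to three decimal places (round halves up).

0.511

(1,1)+ 2/2
(1,2)+ 2/2
(1,3)+ 3/3
(1,4)+ 2/3
(1,5)# 0/3
(1,6)+ 0/1
(2,1)+ 1/2
(2,3)+ 2/3
(2,4)+ 4/4
(2,5)+ 1/3
(2,7)# 1/1
(3,1)# 0/2
(3,3)# 0/2
(3,4)+ 1/3
(3,5)# 1/4
(3,6)# 3/3
(3,7)# 2/3
(4,1)+ 1/2
(4,2)+ 1/1
(4,5)+ 0/2
(4,6)# 1/3
(4,7)+ 0/2
Sum over 22 particles: 2/2 + 2/2 + 3/3 + 2/3 + 0/3 + 0/1 + 1/2 + 2/3 + 4/4 + 1/3 + 1/1 + 0/2 + 0/2 + 1/3 + 1/4 + 3/3 + 2/3 + 1/2 + 1/1 + 0/2 + 1/3 + 0/2 = 45/4; mean = 45/4 ÷ 22 = 45/88 = 0.511363… → 0.511.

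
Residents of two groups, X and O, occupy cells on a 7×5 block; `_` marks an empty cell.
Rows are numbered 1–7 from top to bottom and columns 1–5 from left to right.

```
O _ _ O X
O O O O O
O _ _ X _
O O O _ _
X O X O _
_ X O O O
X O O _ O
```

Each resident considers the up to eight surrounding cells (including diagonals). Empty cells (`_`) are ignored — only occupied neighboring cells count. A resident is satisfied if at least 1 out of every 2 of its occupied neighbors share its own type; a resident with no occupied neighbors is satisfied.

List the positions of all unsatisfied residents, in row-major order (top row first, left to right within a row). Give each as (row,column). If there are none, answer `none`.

Row 1: (1,1)O 2/2 satisfied · (1,4)O 3/4 satisfied · (1,5)X 0/3 not
Row 2: (2,1)O 3/3 satisfied · (2,2)O 4/4 satisfied · (2,3)O 3/4 satisfied · (2,4)O 3/5 satisfied · (2,5)O 2/4 satisfied
Row 3: (3,1)O 4/4 satisfied · (3,4)X 0/4 not
Row 4: (4,1)O 3/4 satisfied · (4,2)O 4/6 satisfied · (4,3)O 3/5 satisfied
Row 5: (5,1)X 1/4 not · (5,2)O 4/7 satisfied · (5,3)X 1/7 not · (5,4)O 4/5 satisfied
Row 6: (6,2)X 3/7 not · (6,3)O 5/7 satisfied · (6,4)O 5/6 satisfied · (6,5)O 3/3 satisfied
Row 7: (7,1)X 1/2 satisfied · (7,2)O 2/4 satisfied · (7,3)O 3/4 satisfied · (7,5)O 2/2 satisfied

(1,5), (3,4), (5,1), (5,3), (6,2)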